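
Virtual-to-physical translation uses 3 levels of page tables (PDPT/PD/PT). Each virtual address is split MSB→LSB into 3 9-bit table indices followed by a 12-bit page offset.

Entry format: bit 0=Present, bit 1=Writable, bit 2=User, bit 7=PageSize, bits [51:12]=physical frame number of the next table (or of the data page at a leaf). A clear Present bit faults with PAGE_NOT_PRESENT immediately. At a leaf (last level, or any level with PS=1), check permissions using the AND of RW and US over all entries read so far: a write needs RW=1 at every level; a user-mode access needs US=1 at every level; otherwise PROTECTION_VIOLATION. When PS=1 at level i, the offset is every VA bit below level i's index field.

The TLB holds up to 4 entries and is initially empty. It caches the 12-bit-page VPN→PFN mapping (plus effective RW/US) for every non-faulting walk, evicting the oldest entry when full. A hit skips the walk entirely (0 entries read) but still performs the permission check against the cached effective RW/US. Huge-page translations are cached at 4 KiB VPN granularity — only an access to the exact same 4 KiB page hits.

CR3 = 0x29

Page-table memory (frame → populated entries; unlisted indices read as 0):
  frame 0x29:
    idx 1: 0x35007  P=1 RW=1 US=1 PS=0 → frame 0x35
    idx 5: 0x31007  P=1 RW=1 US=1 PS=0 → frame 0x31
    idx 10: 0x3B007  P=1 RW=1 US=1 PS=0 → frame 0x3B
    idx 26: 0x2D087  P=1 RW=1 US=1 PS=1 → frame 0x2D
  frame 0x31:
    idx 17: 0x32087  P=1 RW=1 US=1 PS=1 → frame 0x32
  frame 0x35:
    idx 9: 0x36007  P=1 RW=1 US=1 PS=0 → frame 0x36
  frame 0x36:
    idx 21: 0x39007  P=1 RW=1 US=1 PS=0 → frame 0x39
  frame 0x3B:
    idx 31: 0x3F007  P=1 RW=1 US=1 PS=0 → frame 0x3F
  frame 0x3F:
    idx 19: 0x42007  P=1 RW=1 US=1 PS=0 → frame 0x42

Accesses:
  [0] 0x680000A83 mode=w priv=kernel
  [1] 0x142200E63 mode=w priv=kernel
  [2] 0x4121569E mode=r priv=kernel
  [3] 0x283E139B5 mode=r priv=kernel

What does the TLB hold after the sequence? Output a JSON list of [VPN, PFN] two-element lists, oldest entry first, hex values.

Per-access translation:
#0 VA=0x680000A83 (w,kernel):
  [0] read 0x29 idx=26: raw=0x2D087 flags P=1 W=1 U=1 S=1
  ⇒ phys 0x2DA83 (huge @L0)  [1 reads]
#1 VA=0x142200E63 (w,kernel):
  [0] read 0x29 idx=5: raw=0x31007 flags P=1 W=1 U=1 S=0
  [1] read 0x31 idx=17: raw=0x32087 flags P=1 W=1 U=1 S=1
  ⇒ phys 0x32E63 (huge @L1)  [2 reads]
#2 VA=0x4121569E (r,kernel):
  [0] read 0x29 idx=1: raw=0x35007 flags P=1 W=1 U=1 S=0
  [1] read 0x35 idx=9: raw=0x36007 flags P=1 W=1 U=1 S=0
  [2] read 0x36 idx=21: raw=0x39007 flags P=1 W=1 U=1 S=0
  ⇒ phys 0x3969E  [3 reads]
#3 VA=0x283E139B5 (r,kernel):
  [0] read 0x29 idx=10: raw=0x3B007 flags P=1 W=1 U=1 S=0
  [1] read 0x3B idx=31: raw=0x3F007 flags P=1 W=1 U=1 S=0
  [2] read 0x3F idx=19: raw=0x42007 flags P=1 W=1 U=1 S=0
  ⇒ phys 0x429B5  [3 reads]

TLB: [["0x680000", "0x2D"], ["0x142200", "0x32"], ["0x41215", "0x39"], ["0x283E13", "0x42"]]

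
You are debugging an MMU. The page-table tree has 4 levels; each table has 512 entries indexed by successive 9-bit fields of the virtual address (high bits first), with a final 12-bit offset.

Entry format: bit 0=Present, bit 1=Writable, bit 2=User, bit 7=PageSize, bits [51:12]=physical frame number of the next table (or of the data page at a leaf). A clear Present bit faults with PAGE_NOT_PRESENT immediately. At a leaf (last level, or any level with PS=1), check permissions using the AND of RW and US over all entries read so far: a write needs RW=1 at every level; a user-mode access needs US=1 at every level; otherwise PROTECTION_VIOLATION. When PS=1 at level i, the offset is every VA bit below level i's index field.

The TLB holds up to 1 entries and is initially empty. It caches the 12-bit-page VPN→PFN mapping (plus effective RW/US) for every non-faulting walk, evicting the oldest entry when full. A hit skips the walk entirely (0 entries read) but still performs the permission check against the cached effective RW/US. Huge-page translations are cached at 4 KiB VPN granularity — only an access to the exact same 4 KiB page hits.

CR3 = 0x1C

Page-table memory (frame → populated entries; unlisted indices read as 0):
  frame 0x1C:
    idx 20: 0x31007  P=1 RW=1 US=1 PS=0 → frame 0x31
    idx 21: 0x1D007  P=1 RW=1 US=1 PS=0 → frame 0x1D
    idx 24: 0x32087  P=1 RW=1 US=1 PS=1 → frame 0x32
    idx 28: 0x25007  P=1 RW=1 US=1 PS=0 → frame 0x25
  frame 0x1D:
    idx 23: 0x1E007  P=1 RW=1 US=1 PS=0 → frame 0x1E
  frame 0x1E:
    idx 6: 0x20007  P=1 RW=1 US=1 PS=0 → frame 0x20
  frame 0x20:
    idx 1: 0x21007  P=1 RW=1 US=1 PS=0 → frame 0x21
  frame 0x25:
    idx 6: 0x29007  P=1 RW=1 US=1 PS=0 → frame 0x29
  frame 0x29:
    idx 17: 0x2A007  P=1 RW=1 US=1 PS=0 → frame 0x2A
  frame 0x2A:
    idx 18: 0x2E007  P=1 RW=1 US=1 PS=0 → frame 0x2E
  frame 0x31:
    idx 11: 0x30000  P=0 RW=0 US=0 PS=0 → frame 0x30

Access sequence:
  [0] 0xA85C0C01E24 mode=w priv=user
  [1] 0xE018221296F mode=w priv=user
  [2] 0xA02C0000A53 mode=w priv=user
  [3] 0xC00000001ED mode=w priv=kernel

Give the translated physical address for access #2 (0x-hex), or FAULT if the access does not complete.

Per-access translation:
#0 VA=0xA85C0C01E24 (w,user):
  L0 @0x1C[21] → 0x1D007  P=1,RW=1,US=1,PS=0
  L1 @0x1D[23] → 0x1E007  P=1,RW=1,US=1,PS=0
  L2 @0x1E[6] → 0x20007  P=1,RW=1,US=1,PS=0
  L3 @0x20[1] → 0x21007  P=1,RW=1,US=1,PS=0
  ⇒ phys 0x21E24  [4 reads]
#1 VA=0xE018221296F (w,user):
  L0 @0x1C[28] → 0x25007  P=1,RW=1,US=1,PS=0
  L1 @0x25[6] → 0x29007  P=1,RW=1,US=1,PS=0
  L2 @0x29[17] → 0x2A007  P=1,RW=1,US=1,PS=0
  L3 @0x2A[18] → 0x2E007  P=1,RW=1,US=1,PS=0
  ⇒ phys 0x2E96F  [4 reads]
#2 VA=0xA02C0000A53 (w,user):
  L0 @0x1C[20] → 0x31007  P=1,RW=1,US=1,PS=0
  L1 @0x31[11] → 0x30000  P=0,RW=0,US=0,PS=0
  ✗ PAGE_NOT_PRESENT  [2 reads]
#3 VA=0xC00000001ED (w,kernel):
  L0 @0x1C[24] → 0x32087  P=1,RW=1,US=1,PS=1
  ⇒ phys 0x321ED (huge @L0)  [1 reads]

Access #2 PA: FAULT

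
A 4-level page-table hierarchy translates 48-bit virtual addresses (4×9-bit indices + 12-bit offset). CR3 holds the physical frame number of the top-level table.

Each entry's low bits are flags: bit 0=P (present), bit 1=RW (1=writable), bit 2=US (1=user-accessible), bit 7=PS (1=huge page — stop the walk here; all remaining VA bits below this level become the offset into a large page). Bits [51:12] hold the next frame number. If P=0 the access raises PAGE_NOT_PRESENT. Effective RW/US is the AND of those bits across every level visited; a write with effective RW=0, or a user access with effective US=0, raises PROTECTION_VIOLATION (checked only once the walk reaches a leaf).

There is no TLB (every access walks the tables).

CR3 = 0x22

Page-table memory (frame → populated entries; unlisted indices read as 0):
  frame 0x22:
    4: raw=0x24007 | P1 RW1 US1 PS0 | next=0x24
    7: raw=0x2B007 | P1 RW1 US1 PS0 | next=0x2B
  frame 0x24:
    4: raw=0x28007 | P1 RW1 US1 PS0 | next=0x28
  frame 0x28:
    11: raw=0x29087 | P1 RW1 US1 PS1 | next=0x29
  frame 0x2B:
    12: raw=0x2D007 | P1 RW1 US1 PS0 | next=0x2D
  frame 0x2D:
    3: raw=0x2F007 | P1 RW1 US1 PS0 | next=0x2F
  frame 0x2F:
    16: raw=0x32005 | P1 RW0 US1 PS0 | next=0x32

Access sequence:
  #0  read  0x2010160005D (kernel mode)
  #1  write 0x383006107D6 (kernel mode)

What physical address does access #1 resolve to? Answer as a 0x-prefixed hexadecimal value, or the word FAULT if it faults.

Trace:
#0 VA=0x2010160005D (r,kernel):
  lvl0: tbl 0x22, slot 4 ⇒ 0x24007 (P1/RW1/US1/PS0)
  lvl1: tbl 0x24, slot 4 ⇒ 0x28007 (P1/RW1/US1/PS0)
  lvl2: tbl 0x28, slot 11 ⇒ 0x29087 (P1/RW1/US1/PS1)
  → PA=0x2905D (huge @L2)  (3 entries read)
#1 VA=0x383006107D6 (w,kernel):
  lvl0: tbl 0x22, slot 7 ⇒ 0x2B007 (P1/RW1/US1/PS0)
  lvl1: tbl 0x2B, slot 12 ⇒ 0x2D007 (P1/RW1/US1/PS0)
  lvl2: tbl 0x2D, slot 3 ⇒ 0x2F007 (P1/RW1/US1/PS0)
  lvl3: tbl 0x2F, slot 16 ⇒ 0x32005 (P1/RW0/US1/PS0)
  ⇒ fault: PROTECTION_VIOLATION  — 4 lookups

Access #1 PA: FAULT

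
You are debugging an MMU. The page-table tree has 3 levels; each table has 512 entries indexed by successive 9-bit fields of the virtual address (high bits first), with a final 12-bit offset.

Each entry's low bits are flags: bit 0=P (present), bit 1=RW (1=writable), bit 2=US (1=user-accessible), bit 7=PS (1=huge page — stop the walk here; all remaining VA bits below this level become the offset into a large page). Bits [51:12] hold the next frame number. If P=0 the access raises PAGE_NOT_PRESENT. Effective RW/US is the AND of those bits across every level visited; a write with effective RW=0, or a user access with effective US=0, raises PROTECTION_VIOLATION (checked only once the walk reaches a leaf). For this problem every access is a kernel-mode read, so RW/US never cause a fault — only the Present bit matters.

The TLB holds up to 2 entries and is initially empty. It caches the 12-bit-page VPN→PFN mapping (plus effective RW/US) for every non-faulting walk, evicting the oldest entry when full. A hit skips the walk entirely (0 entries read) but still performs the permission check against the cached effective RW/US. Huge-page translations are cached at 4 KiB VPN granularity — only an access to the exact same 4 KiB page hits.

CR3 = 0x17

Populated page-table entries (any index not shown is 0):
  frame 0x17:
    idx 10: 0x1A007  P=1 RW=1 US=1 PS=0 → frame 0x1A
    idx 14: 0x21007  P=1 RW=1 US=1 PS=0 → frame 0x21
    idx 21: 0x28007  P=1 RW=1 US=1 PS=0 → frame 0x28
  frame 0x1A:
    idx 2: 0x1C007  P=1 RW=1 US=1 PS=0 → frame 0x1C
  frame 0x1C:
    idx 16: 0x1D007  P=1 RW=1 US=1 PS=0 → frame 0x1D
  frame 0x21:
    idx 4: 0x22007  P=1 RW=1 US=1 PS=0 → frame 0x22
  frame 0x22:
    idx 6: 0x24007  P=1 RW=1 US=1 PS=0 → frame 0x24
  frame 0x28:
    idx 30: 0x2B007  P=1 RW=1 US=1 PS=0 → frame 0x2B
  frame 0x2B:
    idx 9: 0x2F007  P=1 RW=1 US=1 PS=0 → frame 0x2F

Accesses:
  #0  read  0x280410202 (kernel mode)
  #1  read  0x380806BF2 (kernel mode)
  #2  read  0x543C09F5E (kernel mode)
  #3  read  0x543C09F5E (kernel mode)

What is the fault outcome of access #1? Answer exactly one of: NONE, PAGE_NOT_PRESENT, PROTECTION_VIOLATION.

Trace:
#0 VA=0x280410202 (r,kernel):
  L0: frame=0x17 idx=10 entry=0x1A007 [P=1 RW=1 US=1 PS=0]
  L1: frame=0x1A idx=2 entry=0x1C007 [P=1 RW=1 US=1 PS=0]
  L2: frame=0x1C idx=16 entry=0x1D007 [P=1 RW=1 US=1 PS=0]
  ⇒ phys 0x1D202  [3 reads]
#1 VA=0x380806BF2 (r,kernel):
  L0: frame=0x17 idx=14 entry=0x21007 [P=1 RW=1 US=1 PS=0]
  L1: frame=0x21 idx=4 entry=0x22007 [P=1 RW=1 US=1 PS=0]
  L2: frame=0x22 idx=6 entry=0x24007 [P=1 RW=1 US=1 PS=0]
  ⇒ phys 0x24BF2  [3 reads]
#2 VA=0x543C09F5E (r,kernel):
  L0: frame=0x17 idx=21 entry=0x28007 [P=1 RW=1 US=1 PS=0]
  L1: frame=0x28 idx=30 entry=0x2B007 [P=1 RW=1 US=1 PS=0]
  L2: frame=0x2B idx=9 entry=0x2F007 [P=1 RW=1 US=1 PS=0]
  ⇒ phys 0x2FF5E  [3 reads]
#3 VA=0x543C09F5E (r,kernel):
  TLB hit vpn=0x543C09 → PA=0x2FF5E

Access #1 fault: NONE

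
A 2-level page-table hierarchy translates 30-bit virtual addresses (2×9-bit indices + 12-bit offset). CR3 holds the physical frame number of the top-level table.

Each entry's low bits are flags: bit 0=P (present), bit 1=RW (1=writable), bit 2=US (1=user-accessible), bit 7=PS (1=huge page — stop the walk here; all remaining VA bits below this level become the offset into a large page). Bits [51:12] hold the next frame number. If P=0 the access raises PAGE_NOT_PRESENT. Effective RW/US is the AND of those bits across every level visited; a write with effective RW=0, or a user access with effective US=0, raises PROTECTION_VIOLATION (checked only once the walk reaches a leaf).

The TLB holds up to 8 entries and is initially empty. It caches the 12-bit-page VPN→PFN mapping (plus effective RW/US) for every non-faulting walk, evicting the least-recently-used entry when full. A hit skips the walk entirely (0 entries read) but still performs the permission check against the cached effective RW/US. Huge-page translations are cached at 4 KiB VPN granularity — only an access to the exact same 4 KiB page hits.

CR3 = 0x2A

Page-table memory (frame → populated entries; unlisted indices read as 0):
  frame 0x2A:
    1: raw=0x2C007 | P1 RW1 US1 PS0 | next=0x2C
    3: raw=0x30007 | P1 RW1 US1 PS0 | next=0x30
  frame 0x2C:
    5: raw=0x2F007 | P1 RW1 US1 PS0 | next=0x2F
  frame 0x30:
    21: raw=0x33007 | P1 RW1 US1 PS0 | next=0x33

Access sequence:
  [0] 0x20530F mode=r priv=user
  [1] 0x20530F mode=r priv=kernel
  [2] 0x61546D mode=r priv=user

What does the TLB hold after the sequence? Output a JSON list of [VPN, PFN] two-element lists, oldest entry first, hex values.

Walk each access:
#0 VA=0x20530F (r,user):
  L0 @0x2A[1] → 0x2C007  P=1,RW=1,US=1,PS=0
  L1 @0x2C[5] → 0x2F007  P=1,RW=1,US=1,PS=0
  ✓ 0x2F30F  — 2 lookups
#1 VA=0x20530F (r,kernel):
  TLB hit vpn=0x205 → PA=0x2F30F
#2 VA=0x61546D (r,user):
  L0 @0x2A[3] → 0x30007  P=1,RW=1,US=1,PS=0
  L1 @0x30[21] → 0x33007  P=1,RW=1,US=1,PS=0
  ✓ 0x3346D  — 2 lookups

TLB: [["0x205", "0x2F"], ["0x615", "0x33"]]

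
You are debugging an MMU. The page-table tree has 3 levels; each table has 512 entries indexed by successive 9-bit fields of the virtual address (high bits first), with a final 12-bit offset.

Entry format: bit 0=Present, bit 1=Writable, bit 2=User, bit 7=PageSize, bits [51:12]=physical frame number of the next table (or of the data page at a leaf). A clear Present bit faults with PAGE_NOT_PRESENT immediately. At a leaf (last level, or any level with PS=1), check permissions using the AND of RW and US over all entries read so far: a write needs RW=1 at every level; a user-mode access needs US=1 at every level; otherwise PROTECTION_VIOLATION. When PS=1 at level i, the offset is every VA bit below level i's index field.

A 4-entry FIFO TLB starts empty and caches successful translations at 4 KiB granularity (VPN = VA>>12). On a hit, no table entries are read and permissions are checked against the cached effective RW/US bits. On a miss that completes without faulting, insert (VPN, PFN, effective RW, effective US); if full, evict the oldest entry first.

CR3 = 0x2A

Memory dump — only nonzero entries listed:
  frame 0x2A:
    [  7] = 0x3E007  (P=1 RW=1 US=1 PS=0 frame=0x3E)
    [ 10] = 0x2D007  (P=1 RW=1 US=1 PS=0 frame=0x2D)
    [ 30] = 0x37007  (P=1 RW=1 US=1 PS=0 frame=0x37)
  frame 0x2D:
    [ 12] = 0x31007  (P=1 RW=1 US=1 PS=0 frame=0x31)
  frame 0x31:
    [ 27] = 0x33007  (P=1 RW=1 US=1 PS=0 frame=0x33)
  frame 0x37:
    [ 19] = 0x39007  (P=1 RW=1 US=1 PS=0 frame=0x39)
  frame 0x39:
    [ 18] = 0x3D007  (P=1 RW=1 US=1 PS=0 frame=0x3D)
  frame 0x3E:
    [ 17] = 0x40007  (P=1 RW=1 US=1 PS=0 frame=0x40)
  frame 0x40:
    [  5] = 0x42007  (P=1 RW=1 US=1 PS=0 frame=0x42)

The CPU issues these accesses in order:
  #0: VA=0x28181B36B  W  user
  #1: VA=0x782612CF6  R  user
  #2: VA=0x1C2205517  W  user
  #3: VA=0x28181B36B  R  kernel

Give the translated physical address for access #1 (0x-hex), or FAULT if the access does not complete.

Walk each access:
#0 VA=0x28181B36B (w,user):
  lvl0: tbl 0x2A, slot 10 ⇒ 0x2D007 (P1/RW1/US1/PS0)
  lvl1: tbl 0x2D, slot 12 ⇒ 0x31007 (P1/RW1/US1/PS0)
  lvl2: tbl 0x31, slot 27 ⇒ 0x33007 (P1/RW1/US1/PS0)
  → PA=0x3336B  (3 entries read)
#1 VA=0x782612CF6 (r,user):
  lvl0: tbl 0x2A, slot 30 ⇒ 0x37007 (P1/RW1/US1/PS0)
  lvl1: tbl 0x37, slot 19 ⇒ 0x39007 (P1/RW1/US1/PS0)
  lvl2: tbl 0x39, slot 18 ⇒ 0x3D007 (P1/RW1/US1/PS0)
  → PA=0x3DCF6  (3 entries read)
#2 VA=0x1C2205517 (w,user):
  lvl0: tbl 0x2A, slot 7 ⇒ 0x3E007 (P1/RW1/US1/PS0)
  lvl1: tbl 0x3E, slot 17 ⇒ 0x40007 (P1/RW1/US1/PS0)
  lvl2: tbl 0x40, slot 5 ⇒ 0x42007 (P1/RW1/US1/PS0)
  → PA=0x42517  (3 entries read)
#3 VA=0x28181B36B (r,kernel):
  TLB hit vpn=0x28181B → PA=0x3336B

Access #1 PA: 0x3DCF6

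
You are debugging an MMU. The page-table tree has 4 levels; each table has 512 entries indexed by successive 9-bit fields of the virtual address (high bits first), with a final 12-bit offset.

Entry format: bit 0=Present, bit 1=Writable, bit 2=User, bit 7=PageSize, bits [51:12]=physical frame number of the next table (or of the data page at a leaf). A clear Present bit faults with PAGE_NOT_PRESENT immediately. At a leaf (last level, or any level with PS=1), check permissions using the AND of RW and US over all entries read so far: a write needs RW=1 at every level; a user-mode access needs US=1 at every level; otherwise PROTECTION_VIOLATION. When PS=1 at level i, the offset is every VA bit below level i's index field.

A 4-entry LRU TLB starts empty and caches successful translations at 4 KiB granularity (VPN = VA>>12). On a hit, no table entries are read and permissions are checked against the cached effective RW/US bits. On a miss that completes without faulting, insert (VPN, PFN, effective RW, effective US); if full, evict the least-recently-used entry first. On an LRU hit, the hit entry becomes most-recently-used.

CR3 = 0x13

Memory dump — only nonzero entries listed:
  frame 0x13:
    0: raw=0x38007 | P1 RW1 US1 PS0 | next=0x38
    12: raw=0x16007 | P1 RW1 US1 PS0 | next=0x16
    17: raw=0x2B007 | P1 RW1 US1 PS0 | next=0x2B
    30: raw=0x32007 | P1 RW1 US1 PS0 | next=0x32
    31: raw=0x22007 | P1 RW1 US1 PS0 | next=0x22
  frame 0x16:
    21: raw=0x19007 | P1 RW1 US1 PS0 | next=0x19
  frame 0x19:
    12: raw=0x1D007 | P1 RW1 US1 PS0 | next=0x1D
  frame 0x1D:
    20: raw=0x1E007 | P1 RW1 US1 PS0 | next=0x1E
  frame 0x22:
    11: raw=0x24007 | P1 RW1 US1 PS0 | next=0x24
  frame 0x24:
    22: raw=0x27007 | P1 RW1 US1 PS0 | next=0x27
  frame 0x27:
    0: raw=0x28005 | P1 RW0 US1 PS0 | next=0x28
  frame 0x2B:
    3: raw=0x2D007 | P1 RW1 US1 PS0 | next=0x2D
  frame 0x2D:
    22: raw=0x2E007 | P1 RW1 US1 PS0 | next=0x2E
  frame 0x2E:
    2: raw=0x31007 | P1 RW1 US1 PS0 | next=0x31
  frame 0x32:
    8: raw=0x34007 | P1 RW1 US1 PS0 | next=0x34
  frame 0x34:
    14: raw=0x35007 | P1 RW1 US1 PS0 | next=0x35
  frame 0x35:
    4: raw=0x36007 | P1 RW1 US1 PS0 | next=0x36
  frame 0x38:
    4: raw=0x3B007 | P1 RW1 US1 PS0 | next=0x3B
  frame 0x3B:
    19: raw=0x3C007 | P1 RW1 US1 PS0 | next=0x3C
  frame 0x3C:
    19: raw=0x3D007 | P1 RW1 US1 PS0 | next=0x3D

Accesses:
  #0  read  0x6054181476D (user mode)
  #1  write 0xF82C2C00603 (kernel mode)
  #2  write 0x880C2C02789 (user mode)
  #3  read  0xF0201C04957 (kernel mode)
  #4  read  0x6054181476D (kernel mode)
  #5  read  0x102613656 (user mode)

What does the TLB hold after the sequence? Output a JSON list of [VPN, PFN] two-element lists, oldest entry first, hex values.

Walk each access:
#0 VA=0x6054181476D (r,user):
  L0 @0x13[12] → 0x16007  P=1,RW=1,US=1,PS=0
  L1 @0x16[21] → 0x19007  P=1,RW=1,US=1,PS=0
  L2 @0x19[12] → 0x1D007  P=1,RW=1,US=1,PS=0
  L3 @0x1D[20] → 0x1E007  P=1,RW=1,US=1,PS=0
  ✓ 0x1E76D  — 4 lookups
#1 VA=0xF82C2C00603 (w,kernel):
  L0 @0x13[31] → 0x22007  P=1,RW=1,US=1,PS=0
  L1 @0x22[11] → 0x24007  P=1,RW=1,US=1,PS=0
  L2 @0x24[22] → 0x27007  P=1,RW=1,US=1,PS=0
  L3 @0x27[0] → 0x28005  P=1,RW=0,US=1,PS=0
  ⇒ fault: PROTECTION_VIOLATION  — 4 lookups
#2 VA=0x880C2C02789 (w,user):
  L0 @0x13[17] → 0x2B007  P=1,RW=1,US=1,PS=0
  L1 @0x2B[3] → 0x2D007  P=1,RW=1,US=1,PS=0
  L2 @0x2D[22] → 0x2E007  P=1,RW=1,US=1,PS=0
  L3 @0x2E[2] → 0x31007  P=1,RW=1,US=1,PS=0
  ✓ 0x31789  — 4 lookups
#3 VA=0xF0201C04957 (r,kernel):
  L0 @0x13[30] → 0x32007  P=1,RW=1,US=1,PS=0
  L1 @0x32[8] → 0x34007  P=1,RW=1,US=1,PS=0
  L2 @0x34[14] → 0x35007  P=1,RW=1,US=1,PS=0
  L3 @0x35[4] → 0x36007  P=1,RW=1,US=1,PS=0
  ✓ 0x36957  — 4 lookups
#4 VA=0x6054181476D (r,kernel):
  TLB hit vpn=0x60541814 → PA=0x1E76D
#5 VA=0x102613656 (r,user):
  L0 @0x13[0] → 0x38007  P=1,RW=1,US=1,PS=0
  L1 @0x38[4] → 0x3B007  P=1,RW=1,US=1,PS=0
  L2 @0x3B[19] → 0x3C007  P=1,RW=1,US=1,PS=0
  L3 @0x3C[19] → 0x3D007  P=1,RW=1,US=1,PS=0
  ✓ 0x3D656  — 4 lookups

TLB: [["0x880C2C02", "0x31"], ["0xF0201C04", "0x36"], ["0x60541814", "0x1E"], ["0x102613", "0x3D"]]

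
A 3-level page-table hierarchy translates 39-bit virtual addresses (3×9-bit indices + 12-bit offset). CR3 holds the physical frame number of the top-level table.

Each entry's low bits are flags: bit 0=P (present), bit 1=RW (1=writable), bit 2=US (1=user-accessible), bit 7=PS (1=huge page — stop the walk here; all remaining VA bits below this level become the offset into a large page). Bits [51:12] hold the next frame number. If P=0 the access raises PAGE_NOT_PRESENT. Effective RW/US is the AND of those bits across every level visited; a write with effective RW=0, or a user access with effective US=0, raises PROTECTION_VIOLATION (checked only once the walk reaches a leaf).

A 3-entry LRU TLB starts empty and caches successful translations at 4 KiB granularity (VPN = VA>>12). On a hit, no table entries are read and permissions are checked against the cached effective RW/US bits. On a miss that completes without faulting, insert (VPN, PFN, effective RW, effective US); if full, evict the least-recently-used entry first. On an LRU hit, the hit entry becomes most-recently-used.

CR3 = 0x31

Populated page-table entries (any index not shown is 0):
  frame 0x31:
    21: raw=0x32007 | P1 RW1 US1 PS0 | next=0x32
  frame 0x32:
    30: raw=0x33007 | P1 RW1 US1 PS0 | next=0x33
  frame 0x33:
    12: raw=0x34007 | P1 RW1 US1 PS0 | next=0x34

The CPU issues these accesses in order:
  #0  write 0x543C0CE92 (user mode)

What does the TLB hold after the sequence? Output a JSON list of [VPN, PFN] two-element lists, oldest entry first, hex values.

Trace:
#0 VA=0x543C0CE92 (w,user):
  [0] read 0x31 idx=21: raw=0x32007 flags P=1 W=1 U=1 S=0
  [1] read 0x32 idx=30: raw=0x33007 flags P=1 W=1 U=1 S=0
  [2] read 0x33 idx=12: raw=0x34007 flags P=1 W=1 U=1 S=0
  ✓ 0x34E92  — 3 lookups

TLB: [["0x543C0C", "0x34"]]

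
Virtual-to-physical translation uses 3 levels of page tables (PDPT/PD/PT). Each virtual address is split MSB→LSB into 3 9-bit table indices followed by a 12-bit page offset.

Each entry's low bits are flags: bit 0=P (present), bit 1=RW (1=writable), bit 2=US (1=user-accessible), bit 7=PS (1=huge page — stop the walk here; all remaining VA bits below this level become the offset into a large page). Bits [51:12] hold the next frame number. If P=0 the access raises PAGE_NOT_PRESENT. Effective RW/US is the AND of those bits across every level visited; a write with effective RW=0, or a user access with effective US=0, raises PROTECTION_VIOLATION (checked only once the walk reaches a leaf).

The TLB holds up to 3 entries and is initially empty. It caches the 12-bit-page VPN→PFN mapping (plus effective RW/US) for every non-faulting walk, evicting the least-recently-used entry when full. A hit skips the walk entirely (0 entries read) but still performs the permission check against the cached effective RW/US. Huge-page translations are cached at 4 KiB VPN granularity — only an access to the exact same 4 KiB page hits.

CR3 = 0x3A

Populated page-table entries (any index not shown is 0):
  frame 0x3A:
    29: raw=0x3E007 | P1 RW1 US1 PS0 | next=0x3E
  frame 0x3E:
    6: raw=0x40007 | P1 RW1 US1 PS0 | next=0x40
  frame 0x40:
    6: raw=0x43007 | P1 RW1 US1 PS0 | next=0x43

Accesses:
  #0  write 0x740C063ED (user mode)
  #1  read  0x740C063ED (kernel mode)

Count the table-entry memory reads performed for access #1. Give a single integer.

Trace:
#0 VA=0x740C063ED (w,user):
  L0 @0x3A[29] → 0x3E007  P=1,RW=1,US=1,PS=0
  L1 @0x3E[6] → 0x40007  P=1,RW=1,US=1,PS=0
  L2 @0x40[6] → 0x43007  P=1,RW=1,US=1,PS=0
  ⇒ phys 0x433ED  [3 reads]
#1 VA=0x740C063ED (r,kernel):
  TLB hit vpn=0x740C06 → PA=0x433ED

Entries read for #1: 0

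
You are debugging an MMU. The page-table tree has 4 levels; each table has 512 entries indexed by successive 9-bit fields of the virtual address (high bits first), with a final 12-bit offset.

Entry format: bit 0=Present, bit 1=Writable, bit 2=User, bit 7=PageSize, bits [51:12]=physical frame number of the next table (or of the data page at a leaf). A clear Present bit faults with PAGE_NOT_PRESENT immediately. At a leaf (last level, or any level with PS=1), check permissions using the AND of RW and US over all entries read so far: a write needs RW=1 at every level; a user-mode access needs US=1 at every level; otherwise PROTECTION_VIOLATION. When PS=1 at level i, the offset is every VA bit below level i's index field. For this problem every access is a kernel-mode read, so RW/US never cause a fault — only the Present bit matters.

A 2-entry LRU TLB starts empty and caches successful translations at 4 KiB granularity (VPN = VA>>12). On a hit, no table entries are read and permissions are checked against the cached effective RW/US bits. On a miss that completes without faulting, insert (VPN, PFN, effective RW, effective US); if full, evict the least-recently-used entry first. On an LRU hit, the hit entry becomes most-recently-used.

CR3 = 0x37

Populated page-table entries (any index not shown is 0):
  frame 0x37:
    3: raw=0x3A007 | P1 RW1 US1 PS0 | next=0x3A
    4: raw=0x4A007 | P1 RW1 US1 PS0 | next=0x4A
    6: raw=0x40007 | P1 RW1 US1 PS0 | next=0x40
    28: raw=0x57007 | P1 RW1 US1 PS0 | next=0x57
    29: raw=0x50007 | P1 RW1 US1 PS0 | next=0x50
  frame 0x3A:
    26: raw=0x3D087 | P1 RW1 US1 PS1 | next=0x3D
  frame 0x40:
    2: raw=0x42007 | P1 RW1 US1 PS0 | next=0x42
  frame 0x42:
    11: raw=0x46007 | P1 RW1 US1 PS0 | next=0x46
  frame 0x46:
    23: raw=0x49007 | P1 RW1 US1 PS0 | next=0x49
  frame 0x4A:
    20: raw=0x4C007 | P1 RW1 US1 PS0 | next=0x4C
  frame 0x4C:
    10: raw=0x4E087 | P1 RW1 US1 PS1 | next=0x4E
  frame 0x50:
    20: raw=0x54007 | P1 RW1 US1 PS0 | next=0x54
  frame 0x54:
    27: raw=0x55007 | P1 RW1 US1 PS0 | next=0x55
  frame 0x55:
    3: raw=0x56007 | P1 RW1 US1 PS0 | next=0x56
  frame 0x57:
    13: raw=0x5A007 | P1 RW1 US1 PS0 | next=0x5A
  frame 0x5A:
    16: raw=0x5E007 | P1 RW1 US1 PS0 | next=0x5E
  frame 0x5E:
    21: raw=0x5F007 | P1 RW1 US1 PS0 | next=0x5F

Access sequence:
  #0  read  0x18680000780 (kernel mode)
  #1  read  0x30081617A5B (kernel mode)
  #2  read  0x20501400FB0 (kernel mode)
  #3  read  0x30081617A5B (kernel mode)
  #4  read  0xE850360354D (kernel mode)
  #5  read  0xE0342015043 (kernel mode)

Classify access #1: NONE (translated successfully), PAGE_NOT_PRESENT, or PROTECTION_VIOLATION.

Trace:
#0 VA=0x18680000780 (r,kernel):
  [0] read 0x37 idx=3: raw=0x3A007 flags P=1 W=1 U=1 S=0
  [1] read 0x3A idx=26: raw=0x3D087 flags P=1 W=1 U=1 S=1
  ✓ 0x3D780 (huge @L1)  — 2 lookups
#1 VA=0x30081617A5B (r,kernel):
  [0] read 0x37 idx=6: raw=0x40007 flags P=1 W=1 U=1 S=0
  [1] read 0x40 idx=2: raw=0x42007 flags P=1 W=1 U=1 S=0
  [2] read 0x42 idx=11: raw=0x46007 flags P=1 W=1 U=1 S=0
  [3] read 0x46 idx=23: raw=0x49007 flags P=1 W=1 U=1 S=0
  ✓ 0x49A5B  — 4 lookups
#2 VA=0x20501400FB0 (r,kernel):
  [0] read 0x37 idx=4: raw=0x4A007 flags P=1 W=1 U=1 S=0
  [1] read 0x4A idx=20: raw=0x4C007 flags P=1 W=1 U=1 S=0
  [2] read 0x4C idx=10: raw=0x4E087 flags P=1 W=1 U=1 S=1
  ✓ 0x4EFB0 (huge @L2)  — 3 lookups
#3 VA=0x30081617A5B (r,kernel):
  TLB hit vpn=0x30081617 → PA=0x49A5B
#4 VA=0xE850360354D (r,kernel):
  [0] read 0x37 idx=29: raw=0x50007 flags P=1 W=1 U=1 S=0
  [1] read 0x50 idx=20: raw=0x54007 flags P=1 W=1 U=1 S=0
  [2] read 0x54 idx=27: raw=0x55007 flags P=1 W=1 U=1 S=0
  [3] read 0x55 idx=3: raw=0x56007 flags P=1 W=1 U=1 S=0
  ✓ 0x5654D  — 4 lookups
#5 VA=0xE0342015043 (r,kernel):
  [0] read 0x37 idx=28: raw=0x57007 flags P=1 W=1 U=1 S=0
  [1] read 0x57 idx=13: raw=0x5A007 flags P=1 W=1 U=1 S=0
  [2] read 0x5A idx=16: raw=0x5E007 flags P=1 W=1 U=1 S=0
  [3] read 0x5E idx=21: raw=0x5F007 flags P=1 W=1 U=1 S=0
  ✓ 0x5F043  — 4 lookups

Access #1 fault: NONE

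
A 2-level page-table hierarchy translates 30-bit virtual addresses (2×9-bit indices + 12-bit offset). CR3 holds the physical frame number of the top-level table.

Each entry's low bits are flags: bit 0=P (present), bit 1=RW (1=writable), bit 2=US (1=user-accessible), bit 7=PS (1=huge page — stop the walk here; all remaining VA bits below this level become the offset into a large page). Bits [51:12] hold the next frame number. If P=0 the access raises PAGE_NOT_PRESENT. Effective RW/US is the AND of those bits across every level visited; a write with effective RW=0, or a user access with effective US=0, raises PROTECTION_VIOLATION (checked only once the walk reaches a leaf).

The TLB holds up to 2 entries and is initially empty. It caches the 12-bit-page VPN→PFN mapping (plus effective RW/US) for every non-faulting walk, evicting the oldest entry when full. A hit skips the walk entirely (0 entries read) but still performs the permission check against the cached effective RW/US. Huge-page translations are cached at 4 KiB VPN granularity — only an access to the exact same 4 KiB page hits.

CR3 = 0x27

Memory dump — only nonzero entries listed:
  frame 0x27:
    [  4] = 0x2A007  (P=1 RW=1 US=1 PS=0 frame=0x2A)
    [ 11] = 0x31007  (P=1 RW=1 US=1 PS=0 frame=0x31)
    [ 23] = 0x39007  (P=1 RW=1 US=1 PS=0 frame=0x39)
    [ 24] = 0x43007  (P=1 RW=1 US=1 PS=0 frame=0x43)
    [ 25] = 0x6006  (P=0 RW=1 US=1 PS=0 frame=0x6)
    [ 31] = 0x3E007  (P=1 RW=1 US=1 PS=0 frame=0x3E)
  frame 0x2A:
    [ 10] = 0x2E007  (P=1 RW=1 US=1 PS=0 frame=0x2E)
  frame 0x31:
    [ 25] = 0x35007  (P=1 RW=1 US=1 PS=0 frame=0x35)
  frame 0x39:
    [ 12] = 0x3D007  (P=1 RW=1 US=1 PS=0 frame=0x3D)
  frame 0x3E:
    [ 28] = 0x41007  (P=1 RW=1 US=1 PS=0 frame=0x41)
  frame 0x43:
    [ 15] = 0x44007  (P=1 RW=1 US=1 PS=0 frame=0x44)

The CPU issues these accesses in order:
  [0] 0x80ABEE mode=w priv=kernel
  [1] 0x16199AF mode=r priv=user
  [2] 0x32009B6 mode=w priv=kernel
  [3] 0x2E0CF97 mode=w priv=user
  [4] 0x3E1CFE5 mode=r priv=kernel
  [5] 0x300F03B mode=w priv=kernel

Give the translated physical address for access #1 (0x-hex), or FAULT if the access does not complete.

Per-access translation:
#0 VA=0x80ABEE (w,kernel):
  [0] read 0x27 idx=4: raw=0x2A007 flags P=1 W=1 U=1 S=0
  [1] read 0x2A idx=10: raw=0x2E007 flags P=1 W=1 U=1 S=0
  ⇒ phys 0x2EBEE  [2 reads]
#1 VA=0x16199AF (r,user):
  [0] read 0x27 idx=11: raw=0x31007 flags P=1 W=1 U=1 S=0
  [1] read 0x31 idx=25: raw=0x35007 flags P=1 W=1 U=1 S=0
  ⇒ phys 0x359AF  [2 reads]
#2 VA=0x32009B6 (w,kernel):
  [0] read 0x27 idx=25: raw=0x6006 flags P=0 W=1 U=1 S=0
  ✗ PAGE_NOT_PRESENT  [1 reads]
#3 VA=0x2E0CF97 (w,user):
  [0] read 0x27 idx=23: raw=0x39007 flags P=1 W=1 U=1 S=0
  [1] read 0x39 idx=12: raw=0x3D007 flags P=1 W=1 U=1 S=0
  ⇒ phys 0x3DF97  [2 reads]
#4 VA=0x3E1CFE5 (r,kernel):
  [0] read 0x27 idx=31: raw=0x3E007 flags P=1 W=1 U=1 S=0
  [1] read 0x3E idx=28: raw=0x41007 flags P=1 W=1 U=1 S=0
  ⇒ phys 0x41FE5  [2 reads]
#5 VA=0x300F03B (w,kernel):
  [0] read 0x27 idx=24: raw=0x43007 flags P=1 W=1 U=1 S=0
  [1] read 0x43 idx=15: raw=0x44007 flags P=1 W=1 U=1 S=0
  ⇒ phys 0x4403B  [2 reads]

Access #1 PA: 0x359AF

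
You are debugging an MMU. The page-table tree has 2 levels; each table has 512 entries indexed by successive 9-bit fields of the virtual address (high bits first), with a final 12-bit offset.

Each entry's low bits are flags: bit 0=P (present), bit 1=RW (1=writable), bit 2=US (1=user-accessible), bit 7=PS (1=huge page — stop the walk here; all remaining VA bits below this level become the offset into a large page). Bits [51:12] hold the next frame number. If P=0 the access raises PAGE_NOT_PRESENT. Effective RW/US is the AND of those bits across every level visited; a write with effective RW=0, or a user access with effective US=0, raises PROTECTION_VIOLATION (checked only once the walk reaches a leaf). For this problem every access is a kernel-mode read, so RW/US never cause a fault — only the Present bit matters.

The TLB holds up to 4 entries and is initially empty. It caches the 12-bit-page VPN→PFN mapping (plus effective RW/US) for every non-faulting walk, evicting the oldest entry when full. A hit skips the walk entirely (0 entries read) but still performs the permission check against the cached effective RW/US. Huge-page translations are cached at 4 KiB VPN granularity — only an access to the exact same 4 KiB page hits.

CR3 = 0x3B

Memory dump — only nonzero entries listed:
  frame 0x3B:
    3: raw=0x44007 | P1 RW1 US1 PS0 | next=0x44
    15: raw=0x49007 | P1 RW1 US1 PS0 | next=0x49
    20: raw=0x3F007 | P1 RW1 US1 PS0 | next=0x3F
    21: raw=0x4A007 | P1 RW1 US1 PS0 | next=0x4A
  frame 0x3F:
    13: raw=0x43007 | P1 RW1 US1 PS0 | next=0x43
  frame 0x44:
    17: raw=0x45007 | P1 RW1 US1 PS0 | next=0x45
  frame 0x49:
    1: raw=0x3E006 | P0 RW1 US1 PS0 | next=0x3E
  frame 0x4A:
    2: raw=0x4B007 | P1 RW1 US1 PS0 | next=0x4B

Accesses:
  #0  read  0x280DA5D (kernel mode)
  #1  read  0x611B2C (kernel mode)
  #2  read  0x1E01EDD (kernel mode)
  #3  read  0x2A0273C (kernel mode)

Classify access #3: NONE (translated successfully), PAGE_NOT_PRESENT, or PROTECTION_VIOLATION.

Walk each access:
#0 VA=0x280DA5D (r,kernel):
  L0 @0x3B[20] → 0x3F007  P=1,RW=1,US=1,PS=0
  L1 @0x3F[13] → 0x43007  P=1,RW=1,US=1,PS=0
  ✓ 0x43A5D  — 2 lookups
#1 VA=0x611B2C (r,kernel):
  L0 @0x3B[3] → 0x44007  P=1,RW=1,US=1,PS=0
  L1 @0x44[17] → 0x45007  P=1,RW=1,US=1,PS=0
  ✓ 0x45B2C  — 2 lookups
#2 VA=0x1E01EDD (r,kernel):
  L0 @0x3B[15] → 0x49007  P=1,RW=1,US=1,PS=0
  L1 @0x49[1] → 0x3E006  P=0,RW=1,US=1,PS=0
  → PAGE_NOT_PRESENT  (2 entries read)
#3 VA=0x2A0273C (r,kernel):
  L0 @0x3B[21] → 0x4A007  P=1,RW=1,US=1,PS=0
  L1 @0x4A[2] → 0x4B007  P=1,RW=1,US=1,PS=0
  ✓ 0x4B73C  — 2 lookups

Access #3 fault: NONE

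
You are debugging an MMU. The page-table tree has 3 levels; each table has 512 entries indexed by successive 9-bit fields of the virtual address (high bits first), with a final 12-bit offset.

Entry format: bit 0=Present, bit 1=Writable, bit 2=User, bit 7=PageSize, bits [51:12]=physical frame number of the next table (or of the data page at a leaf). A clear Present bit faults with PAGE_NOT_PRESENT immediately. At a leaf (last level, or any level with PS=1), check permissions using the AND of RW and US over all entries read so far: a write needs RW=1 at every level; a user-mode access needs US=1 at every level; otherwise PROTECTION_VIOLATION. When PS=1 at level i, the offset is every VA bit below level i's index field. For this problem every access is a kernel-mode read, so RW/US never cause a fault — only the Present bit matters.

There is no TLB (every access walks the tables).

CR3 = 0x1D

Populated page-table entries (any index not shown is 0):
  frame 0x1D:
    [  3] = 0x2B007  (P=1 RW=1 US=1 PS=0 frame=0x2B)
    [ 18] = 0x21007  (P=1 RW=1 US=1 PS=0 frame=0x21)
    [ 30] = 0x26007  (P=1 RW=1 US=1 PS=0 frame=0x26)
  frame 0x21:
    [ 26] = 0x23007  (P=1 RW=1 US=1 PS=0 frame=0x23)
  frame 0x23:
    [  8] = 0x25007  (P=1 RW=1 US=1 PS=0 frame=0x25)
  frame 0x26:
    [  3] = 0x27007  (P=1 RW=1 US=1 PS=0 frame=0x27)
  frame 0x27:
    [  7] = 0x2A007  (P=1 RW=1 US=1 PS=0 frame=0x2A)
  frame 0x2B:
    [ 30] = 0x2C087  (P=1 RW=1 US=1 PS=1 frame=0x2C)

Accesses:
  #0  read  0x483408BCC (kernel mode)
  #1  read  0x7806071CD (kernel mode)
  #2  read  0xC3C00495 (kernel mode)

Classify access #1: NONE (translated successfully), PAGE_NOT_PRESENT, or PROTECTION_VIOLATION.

Trace:
#0 VA=0x483408BCC (r,kernel):
  L0 @0x1D[18] → 0x21007  P=1,RW=1,US=1,PS=0
  L1 @0x21[26] → 0x23007  P=1,RW=1,US=1,PS=0
  L2 @0x23[8] → 0x25007  P=1,RW=1,US=1,PS=0
  ✓ 0x25BCC  — 3 lookups
#1 VA=0x7806071CD (r,kernel):
  L0 @0x1D[30] → 0x26007  P=1,RW=1,US=1,PS=0
  L1 @0x26[3] → 0x27007  P=1,RW=1,US=1,PS=0
  L2 @0x27[7] → 0x2A007  P=1,RW=1,US=1,PS=0
  ✓ 0x2A1CD  — 3 lookups
#2 VA=0xC3C00495 (r,kernel):
  L0 @0x1D[3] → 0x2B007  P=1,RW=1,US=1,PS=0
  L1 @0x2B[30] → 0x2C087  P=1,RW=1,US=1,PS=1
  ✓ 0x2C495 (huge @L1)  — 2 lookups

Access #1 fault: NONE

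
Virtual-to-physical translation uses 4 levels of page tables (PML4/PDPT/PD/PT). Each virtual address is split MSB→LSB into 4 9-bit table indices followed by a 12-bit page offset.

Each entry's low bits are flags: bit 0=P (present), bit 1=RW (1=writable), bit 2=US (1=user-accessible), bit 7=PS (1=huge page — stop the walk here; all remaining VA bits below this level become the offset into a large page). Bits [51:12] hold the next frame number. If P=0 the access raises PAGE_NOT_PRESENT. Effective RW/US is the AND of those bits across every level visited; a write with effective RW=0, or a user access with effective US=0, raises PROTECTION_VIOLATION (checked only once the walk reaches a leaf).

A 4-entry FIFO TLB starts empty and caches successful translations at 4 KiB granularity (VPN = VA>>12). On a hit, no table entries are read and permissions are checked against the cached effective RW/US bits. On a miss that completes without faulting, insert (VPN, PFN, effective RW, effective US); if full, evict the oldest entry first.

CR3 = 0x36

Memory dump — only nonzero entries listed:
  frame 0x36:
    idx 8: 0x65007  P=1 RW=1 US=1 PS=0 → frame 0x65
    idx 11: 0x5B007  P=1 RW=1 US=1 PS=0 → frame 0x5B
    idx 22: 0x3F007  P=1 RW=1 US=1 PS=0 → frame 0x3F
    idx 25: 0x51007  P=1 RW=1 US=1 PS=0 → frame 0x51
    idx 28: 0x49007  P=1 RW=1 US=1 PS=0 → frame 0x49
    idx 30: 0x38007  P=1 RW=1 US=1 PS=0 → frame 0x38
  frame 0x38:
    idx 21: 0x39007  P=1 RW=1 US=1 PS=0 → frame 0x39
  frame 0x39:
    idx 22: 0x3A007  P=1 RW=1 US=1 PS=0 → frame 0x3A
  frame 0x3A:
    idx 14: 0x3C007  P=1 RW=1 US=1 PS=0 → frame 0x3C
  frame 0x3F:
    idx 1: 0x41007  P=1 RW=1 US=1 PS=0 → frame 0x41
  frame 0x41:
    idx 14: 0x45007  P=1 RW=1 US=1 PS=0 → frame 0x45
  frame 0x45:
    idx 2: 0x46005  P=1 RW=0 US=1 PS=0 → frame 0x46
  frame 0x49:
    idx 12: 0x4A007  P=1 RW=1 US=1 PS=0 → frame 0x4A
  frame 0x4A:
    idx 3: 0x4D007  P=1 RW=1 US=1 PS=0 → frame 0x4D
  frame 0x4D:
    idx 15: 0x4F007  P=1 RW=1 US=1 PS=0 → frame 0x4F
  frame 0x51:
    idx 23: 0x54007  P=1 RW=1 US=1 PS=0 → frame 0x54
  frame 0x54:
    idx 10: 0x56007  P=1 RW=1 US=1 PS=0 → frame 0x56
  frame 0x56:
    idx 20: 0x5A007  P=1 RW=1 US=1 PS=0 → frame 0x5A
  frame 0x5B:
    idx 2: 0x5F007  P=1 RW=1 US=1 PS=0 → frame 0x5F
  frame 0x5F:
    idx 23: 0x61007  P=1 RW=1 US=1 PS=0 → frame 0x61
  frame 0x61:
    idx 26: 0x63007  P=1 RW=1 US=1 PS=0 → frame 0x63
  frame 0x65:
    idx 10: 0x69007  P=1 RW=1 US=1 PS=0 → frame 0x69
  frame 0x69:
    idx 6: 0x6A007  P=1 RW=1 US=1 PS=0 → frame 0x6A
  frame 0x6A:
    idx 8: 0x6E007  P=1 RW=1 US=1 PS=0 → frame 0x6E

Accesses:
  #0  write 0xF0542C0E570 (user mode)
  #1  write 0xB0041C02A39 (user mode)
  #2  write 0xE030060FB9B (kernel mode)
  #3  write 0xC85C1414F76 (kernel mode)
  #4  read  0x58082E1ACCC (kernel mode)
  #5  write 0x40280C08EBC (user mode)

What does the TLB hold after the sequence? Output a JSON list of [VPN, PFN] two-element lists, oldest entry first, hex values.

Per-access translation:
#0 VA=0xF0542C0E570 (w,user):
  [0] read 0x36 idx=30: raw=0x38007 flags P=1 W=1 U=1 S=0
  [1] read 0x38 idx=21: raw=0x39007 flags P=1 W=1 U=1 S=0
  [2] read 0x39 idx=22: raw=0x3A007 flags P=1 W=1 U=1 S=0
  [3] read 0x3A idx=14: raw=0x3C007 flags P=1 W=1 U=1 S=0
  ⇒ phys 0x3C570  [4 reads]
#1 VA=0xB0041C02A39 (w,user):
  [0] read 0x36 idx=22: raw=0x3F007 flags P=1 W=1 U=1 S=0
  [1] read 0x3F idx=1: raw=0x41007 flags P=1 W=1 U=1 S=0
  [2] read 0x41 idx=14: raw=0x45007 flags P=1 W=1 U=1 S=0
  [3] read 0x45 idx=2: raw=0x46005 flags P=1 W=0 U=1 S=0
  ⇒ fault: PROTECTION_VIOLATION  — 4 lookups
#2 VA=0xE030060FB9B (w,kernel):
  [0] read 0x36 idx=28: raw=0x49007 flags P=1 W=1 U=1 S=0
  [1] read 0x49 idx=12: raw=0x4A007 flags P=1 W=1 U=1 S=0
  [2] read 0x4A idx=3: raw=0x4D007 flags P=1 W=1 U=1 S=0
  [3] read 0x4D idx=15: raw=0x4F007 flags P=1 W=1 U=1 S=0
  ⇒ phys 0x4FB9B  [4 reads]
#3 VA=0xC85C1414F76 (w,kernel):
  [0] read 0x36 idx=25: raw=0x51007 flags P=1 W=1 U=1 S=0
  [1] read 0x51 idx=23: raw=0x54007 flags P=1 W=1 U=1 S=0
  [2] read 0x54 idx=10: raw=0x56007 flags P=1 W=1 U=1 S=0
  [3] read 0x56 idx=20: raw=0x5A007 flags P=1 W=1 U=1 S=0
  ⇒ phys 0x5AF76  [4 reads]
#4 VA=0x58082E1ACCC (r,kernel):
  [0] read 0x36 idx=11: raw=0x5B007 flags P=1 W=1 U=1 S=0
  [1] read 0x5B idx=2: raw=0x5F007 flags P=1 W=1 U=1 S=0
  [2] read 0x5F idx=23: raw=0x61007 flags P=1 W=1 U=1 S=0
  [3] read 0x61 idx=26: raw=0x63007 flags P=1 W=1 U=1 S=0
  ⇒ phys 0x63CCC  [4 reads]
#5 VA=0x40280C08EBC (w,user):
  [0] read 0x36 idx=8: raw=0x65007 flags P=1 W=1 U=1 S=0
  [1] read 0x65 idx=10: raw=0x69007 flags P=1 W=1 U=1 S=0
  [2] read 0x69 idx=6: raw=0x6A007 flags P=1 W=1 U=1 S=0
  [3] read 0x6A idx=8: raw=0x6E007 flags P=1 W=1 U=1 S=0
  ⇒ phys 0x6EEBC  [4 reads]

TLB: [["0xE030060F", "0x4F"], ["0xC85C1414", "0x5A"], ["0x58082E1A", "0x63"], ["0x40280C08", "0x6E"]]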